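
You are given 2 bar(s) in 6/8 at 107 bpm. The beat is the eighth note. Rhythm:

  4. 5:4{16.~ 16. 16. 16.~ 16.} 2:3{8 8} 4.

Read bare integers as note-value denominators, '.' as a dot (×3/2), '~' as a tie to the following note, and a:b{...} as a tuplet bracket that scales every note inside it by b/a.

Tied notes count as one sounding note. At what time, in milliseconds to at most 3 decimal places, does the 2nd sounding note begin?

1. 0.0ms @ 0 + 1682.243ms (3)
2. 1682.243ms @ 3 + 672.897ms (6/5)
3. 2355.14ms @ 21/5 + 336.449ms (3/5)
4. 2691.589ms @ 24/5 + 672.897ms (6/5)
5. 3364.486ms @ 6 + 841.121ms (3/2)
6. 4205.607ms @ 15/2 + 841.121ms (3/2)
7. 5046.729ms @ 9 + 1682.243ms (3)

note 2 onset = 3b = 1682.243ms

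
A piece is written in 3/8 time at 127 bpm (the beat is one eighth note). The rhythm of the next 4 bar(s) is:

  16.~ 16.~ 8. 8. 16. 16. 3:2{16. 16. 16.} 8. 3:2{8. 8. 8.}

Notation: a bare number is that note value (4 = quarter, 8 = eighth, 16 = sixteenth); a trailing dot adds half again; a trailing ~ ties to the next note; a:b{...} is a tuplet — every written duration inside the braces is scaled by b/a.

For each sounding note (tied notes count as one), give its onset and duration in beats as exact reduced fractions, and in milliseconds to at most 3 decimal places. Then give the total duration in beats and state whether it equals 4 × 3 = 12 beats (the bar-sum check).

1) 0.0ms=0b +1417.323ms=3b
2) 1417.323ms=3b +708.661ms=3/2b
3) 2125.984ms=9/2b +354.331ms=3/4b
4) 2480.315ms=21/4b +354.331ms=3/4b
5) 2834.646ms=6b +236.22ms=1/2b
6) 3070.866ms=13/2b +236.22ms=1/2b
7) 3307.087ms=7b +236.22ms=1/2b
8) 3543.307ms=15/2b +708.661ms=3/2b
9) 4251.969ms=9b +472.441ms=1b
10) 4724.409ms=10b +472.441ms=1b
11) 5196.85ms=11b +472.441ms=1b
Σ=12b of 12 (127bpm 3/8) — PASS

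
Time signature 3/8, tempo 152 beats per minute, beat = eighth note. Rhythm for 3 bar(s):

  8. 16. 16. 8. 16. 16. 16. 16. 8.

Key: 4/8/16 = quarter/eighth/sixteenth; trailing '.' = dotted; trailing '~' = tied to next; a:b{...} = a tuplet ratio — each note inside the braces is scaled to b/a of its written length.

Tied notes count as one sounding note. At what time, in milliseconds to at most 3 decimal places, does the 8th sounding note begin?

1. 0.0ms @ 0 + 592.105ms (3/2)
2. 592.105ms @ 3/2 + 296.053ms (3/4)
3. 888.158ms @ 9/4 + 296.053ms (3/4)
4. 1184.211ms @ 3 + 592.105ms (3/2)
5. 1776.316ms @ 9/2 + 296.053ms (3/4)
6. 2072.368ms @ 21/4 + 296.053ms (3/4)
7. 2368.421ms @ 6 + 296.053ms (3/4)
8. 2664.474ms @ 27/4 + 296.053ms (3/4)
9. 2960.526ms @ 15/2 + 592.105ms (3/2)

note 8 onset = 27/4b = 2664.474ms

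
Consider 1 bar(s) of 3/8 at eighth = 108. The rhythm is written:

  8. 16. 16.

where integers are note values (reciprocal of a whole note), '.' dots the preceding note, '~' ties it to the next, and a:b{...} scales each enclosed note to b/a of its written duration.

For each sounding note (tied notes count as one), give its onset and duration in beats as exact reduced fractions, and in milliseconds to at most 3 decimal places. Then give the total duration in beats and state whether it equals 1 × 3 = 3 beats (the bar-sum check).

1) 0.0ms=0b +833.333ms=3/2b
2) 833.333ms=3/2b +416.667ms=3/4b
3) 1250.0ms=9/4b +416.667ms=3/4b
Σ=3b of 3 (108bpm 3/8) — PASS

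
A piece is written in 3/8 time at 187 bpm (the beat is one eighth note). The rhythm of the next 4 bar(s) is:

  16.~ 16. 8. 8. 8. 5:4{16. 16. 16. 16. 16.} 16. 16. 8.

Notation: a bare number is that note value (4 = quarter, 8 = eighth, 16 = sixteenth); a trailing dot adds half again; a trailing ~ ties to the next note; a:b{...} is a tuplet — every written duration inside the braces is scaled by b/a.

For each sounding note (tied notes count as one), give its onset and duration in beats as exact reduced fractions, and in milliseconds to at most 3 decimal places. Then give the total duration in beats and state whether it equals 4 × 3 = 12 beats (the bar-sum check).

1) 0.0ms=0b +481.283ms=3/2b
2) 481.283ms=3/2b +481.283ms=3/2b
3) 962.567ms=3b +481.283ms=3/2b
4) 1443.85ms=9/2b +481.283ms=3/2b
5) 1925.134ms=6b +192.513ms=3/5b
6) 2117.647ms=33/5b +192.513ms=3/5b
7) 2310.16ms=36/5b +192.513ms=3/5b
8) 2502.674ms=39/5b +192.513ms=3/5b
9) 2695.187ms=42/5b +192.513ms=3/5b
10) 2887.701ms=9b +240.642ms=3/4b
11) 3128.342ms=39/4b +240.642ms=3/4b
12) 3368.984ms=21/2b +481.283ms=3/2b
Σ=12b of 12 (187bpm 3/8) — PASS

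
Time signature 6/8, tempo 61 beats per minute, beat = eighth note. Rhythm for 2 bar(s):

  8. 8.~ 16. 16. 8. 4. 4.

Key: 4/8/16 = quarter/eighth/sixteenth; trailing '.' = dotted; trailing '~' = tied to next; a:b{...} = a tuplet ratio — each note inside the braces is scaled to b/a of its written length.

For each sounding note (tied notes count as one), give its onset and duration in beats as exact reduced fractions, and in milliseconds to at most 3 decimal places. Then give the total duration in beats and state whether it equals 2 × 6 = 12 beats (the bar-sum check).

1) 0.0ms=0b +1475.41ms=3/2b
2) 1475.41ms=3/2b +2213.115ms=9/4b
3) 3688.525ms=15/4b +737.705ms=3/4b
4) 4426.23ms=9/2b +1475.41ms=3/2b
5) 5901.639ms=6b +2950.82ms=3b
6) 8852.459ms=9b +2950.82ms=3b
Σ=12b of 12 (61bpm 6/8) — PASS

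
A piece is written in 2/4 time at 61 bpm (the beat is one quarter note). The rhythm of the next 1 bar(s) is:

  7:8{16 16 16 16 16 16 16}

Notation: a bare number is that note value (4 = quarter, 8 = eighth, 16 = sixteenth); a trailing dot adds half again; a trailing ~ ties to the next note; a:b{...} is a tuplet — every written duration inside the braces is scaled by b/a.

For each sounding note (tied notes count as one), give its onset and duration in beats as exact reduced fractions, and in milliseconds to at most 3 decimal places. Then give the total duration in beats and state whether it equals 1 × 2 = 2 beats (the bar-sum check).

1) 0.0ms=0b +281.03ms=2/7b
2) 281.03ms=2/7b +281.03ms=2/7b
3) 562.061ms=4/7b +281.03ms=2/7b
4) 843.091ms=6/7b +281.03ms=2/7b
5) 1124.122ms=8/7b +281.03ms=2/7b
6) 1405.152ms=10/7b +281.03ms=2/7b
7) 1686.183ms=12/7b +281.03ms=2/7b
Σ=2b of 2 (61bpm 2/4) — PASS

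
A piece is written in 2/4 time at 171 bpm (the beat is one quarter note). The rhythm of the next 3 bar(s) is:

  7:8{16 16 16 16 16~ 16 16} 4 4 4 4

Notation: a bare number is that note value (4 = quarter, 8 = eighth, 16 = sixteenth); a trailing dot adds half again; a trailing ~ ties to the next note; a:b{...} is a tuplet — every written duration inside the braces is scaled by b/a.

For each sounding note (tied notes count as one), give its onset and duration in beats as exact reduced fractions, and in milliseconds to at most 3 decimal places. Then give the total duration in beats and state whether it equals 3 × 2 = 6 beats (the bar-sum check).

1) 0.0ms=0b +100.251ms=2/7b
2) 100.251ms=2/7b +100.251ms=2/7b
3) 200.501ms=4/7b +100.251ms=2/7b
4) 300.752ms=6/7b +100.251ms=2/7b
5) 401.003ms=8/7b +200.501ms=4/7b
6) 601.504ms=12/7b +100.251ms=2/7b
7) 701.754ms=2b +350.877ms=1b
8) 1052.632ms=3b +350.877ms=1b
9) 1403.509ms=4b +350.877ms=1b
10) 1754.386ms=5b +350.877ms=1b
Σ=6b of 6 (171bpm 2/4) — PASS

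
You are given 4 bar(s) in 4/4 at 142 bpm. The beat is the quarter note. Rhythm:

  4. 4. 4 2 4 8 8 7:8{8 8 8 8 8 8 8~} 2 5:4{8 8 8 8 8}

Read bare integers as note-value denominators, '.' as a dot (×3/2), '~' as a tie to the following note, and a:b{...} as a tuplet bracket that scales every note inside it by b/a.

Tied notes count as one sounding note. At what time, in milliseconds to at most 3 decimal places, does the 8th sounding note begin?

1. 0.0ms @ 0 + 633.803ms (3/2)
2. 633.803ms @ 3/2 + 633.803ms (3/2)
3. 1267.606ms @ 3 + 422.535ms (1)
4. 1690.141ms @ 4 + 845.07ms (2)
5. 2535.211ms @ 6 + 422.535ms (1)
6. 2957.746ms @ 7 + 211.268ms (1/2)
7. 3169.014ms @ 15/2 + 211.268ms (1/2)
8. 3380.282ms @ 8 + 241.449ms (4/7)
9. 3621.73ms @ 60/7 + 241.449ms (4/7)
10. 3863.179ms @ 64/7 + 241.449ms (4/7)
11. 4104.628ms @ 68/7 + 241.449ms (4/7)
12. 4346.076ms @ 72/7 + 241.449ms (4/7)
13. 4587.525ms @ 76/7 + 241.449ms (4/7)
14. 4828.974ms @ 80/7 + 1086.519ms (18/7)
15. 5915.493ms @ 14 + 169.014ms (2/5)
16. 6084.507ms @ 72/5 + 169.014ms (2/5)
17. 6253.521ms @ 74/5 + 169.014ms (2/5)
18. 6422.535ms @ 76/5 + 169.014ms (2/5)
19. 6591.549ms @ 78/5 + 169.014ms (2/5)

note 8 onset = 8b = 3380.282ms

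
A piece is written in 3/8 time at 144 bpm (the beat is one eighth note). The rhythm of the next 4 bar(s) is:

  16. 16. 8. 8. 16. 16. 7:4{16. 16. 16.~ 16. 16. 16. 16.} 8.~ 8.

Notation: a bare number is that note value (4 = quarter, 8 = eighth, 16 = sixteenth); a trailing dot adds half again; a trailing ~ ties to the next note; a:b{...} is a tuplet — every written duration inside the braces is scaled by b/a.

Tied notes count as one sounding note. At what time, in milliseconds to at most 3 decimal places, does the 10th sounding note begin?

1. 0.0ms @ 0 + 312.5ms (3/4)
2. 312.5ms @ 3/4 + 312.5ms (3/4)
3. 625.0ms @ 3/2 + 625.0ms (3/2)
4. 1250.0ms @ 3 + 625.0ms (3/2)
5. 1875.0ms @ 9/2 + 312.5ms (3/4)
6. 2187.5ms @ 21/4 + 312.5ms (3/4)
7. 2500.0ms @ 6 + 178.571ms (3/7)
8. 2678.571ms @ 45/7 + 178.571ms (3/7)
9. 2857.143ms @ 48/7 + 357.143ms (6/7)
10. 3214.286ms @ 54/7 + 178.571ms (3/7)
11. 3392.857ms @ 57/7 + 178.571ms (3/7)
12. 3571.429ms @ 60/7 + 178.571ms (3/7)
13. 3750.0ms @ 9 + 1250.0ms (3)

note 10 onset = 54/7b = 3214.286ms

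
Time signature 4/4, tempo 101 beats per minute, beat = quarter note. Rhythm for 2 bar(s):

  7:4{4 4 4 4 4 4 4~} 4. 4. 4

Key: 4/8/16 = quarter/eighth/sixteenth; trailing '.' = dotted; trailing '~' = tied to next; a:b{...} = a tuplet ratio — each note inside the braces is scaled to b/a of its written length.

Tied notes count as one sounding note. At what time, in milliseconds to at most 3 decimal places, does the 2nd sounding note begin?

1. 0.0ms @ 0 + 339.463ms (4/7)
2. 339.463ms @ 4/7 + 339.463ms (4/7)
3. 678.925ms @ 8/7 + 339.463ms (4/7)
4. 1018.388ms @ 12/7 + 339.463ms (4/7)
5. 1357.85ms @ 16/7 + 339.463ms (4/7)
6. 1697.313ms @ 20/7 + 339.463ms (4/7)
7. 2036.775ms @ 24/7 + 1230.552ms (29/14)
8. 3267.327ms @ 11/2 + 891.089ms (3/2)
9. 4158.416ms @ 7 + 594.059ms (1)

note 2 onset = 4/7b = 339.463ms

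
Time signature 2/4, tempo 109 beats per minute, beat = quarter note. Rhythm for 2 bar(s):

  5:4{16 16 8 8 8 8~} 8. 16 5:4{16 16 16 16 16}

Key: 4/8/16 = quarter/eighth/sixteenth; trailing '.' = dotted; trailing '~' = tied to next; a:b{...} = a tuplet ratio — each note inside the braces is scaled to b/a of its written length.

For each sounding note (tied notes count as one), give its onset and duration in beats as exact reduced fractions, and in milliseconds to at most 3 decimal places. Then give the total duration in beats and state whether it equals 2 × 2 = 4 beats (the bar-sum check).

1) 0.0ms=0b +110.092ms=1/5b
2) 110.092ms=1/5b +110.092ms=1/5b
3) 220.183ms=2/5b +220.183ms=2/5b
4) 440.367ms=4/5b +220.183ms=2/5b
5) 660.55ms=6/5b +220.183ms=2/5b
6) 880.734ms=8/5b +633.028ms=23/20b
7) 1513.761ms=11/4b +137.615ms=1/4b
8) 1651.376ms=3b +110.092ms=1/5b
9) 1761.468ms=16/5b +110.092ms=1/5b
10) 1871.56ms=17/5b +110.092ms=1/5b
11) 1981.651ms=18/5b +110.092ms=1/5b
12) 2091.743ms=19/5b +110.092ms=1/5b
Σ=4b of 4 (109bpm 2/4) — PASS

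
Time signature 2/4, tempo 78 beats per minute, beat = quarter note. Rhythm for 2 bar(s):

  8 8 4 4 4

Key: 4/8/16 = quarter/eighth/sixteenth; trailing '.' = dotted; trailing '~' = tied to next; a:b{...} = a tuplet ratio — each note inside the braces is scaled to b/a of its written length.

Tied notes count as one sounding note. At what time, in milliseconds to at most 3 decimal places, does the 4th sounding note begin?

note 4 onset = 2b = 1538.462ms

1. 0.0ms @ 0 + 384.615ms (1/2)
2. 384.615ms @ 1/2 + 384.615ms (1/2)
3. 769.231ms @ 1 + 769.231ms (1)
4. 1538.462ms @ 2 + 769.231ms (1)
5. 2307.692ms @ 3 + 769.231ms (1)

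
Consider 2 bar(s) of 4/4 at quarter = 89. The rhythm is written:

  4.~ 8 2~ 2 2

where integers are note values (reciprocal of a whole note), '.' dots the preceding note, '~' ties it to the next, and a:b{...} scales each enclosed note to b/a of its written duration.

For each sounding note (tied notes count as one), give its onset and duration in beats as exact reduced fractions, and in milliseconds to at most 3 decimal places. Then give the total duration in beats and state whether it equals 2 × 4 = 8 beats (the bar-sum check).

1) 0.0ms=0b +1348.315ms=2b
2) 1348.315ms=2b +2696.629ms=4b
3) 4044.944ms=6b +1348.315ms=2b
Σ=8b of 8 (89bpm 4/4) — PASS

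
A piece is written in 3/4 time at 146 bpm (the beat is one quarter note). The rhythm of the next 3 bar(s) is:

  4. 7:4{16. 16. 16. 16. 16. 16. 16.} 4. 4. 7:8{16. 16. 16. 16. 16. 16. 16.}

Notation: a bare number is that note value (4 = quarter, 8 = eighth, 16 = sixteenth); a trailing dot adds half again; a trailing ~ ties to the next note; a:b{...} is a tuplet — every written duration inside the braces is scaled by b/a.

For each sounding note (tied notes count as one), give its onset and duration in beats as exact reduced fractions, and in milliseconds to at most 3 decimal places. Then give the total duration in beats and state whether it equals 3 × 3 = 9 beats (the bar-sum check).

1) 0.0ms=0b +616.438ms=3/2b
2) 616.438ms=3/2b +88.063ms=3/14b
3) 704.501ms=12/7b +88.063ms=3/14b
4) 792.564ms=27/14b +88.063ms=3/14b
5) 880.626ms=15/7b +88.063ms=3/14b
6) 968.689ms=33/14b +88.063ms=3/14b
7) 1056.751ms=18/7b +88.063ms=3/14b
8) 1144.814ms=39/14b +88.063ms=3/14b
9) 1232.877ms=3b +616.438ms=3/2b
10) 1849.315ms=9/2b +616.438ms=3/2b
11) 2465.753ms=6b +176.125ms=3/7b
12) 2641.879ms=45/7b +176.125ms=3/7b
13) 2818.004ms=48/7b +176.125ms=3/7b
14) 2994.129ms=51/7b +176.125ms=3/7b
15) 3170.254ms=54/7b +176.125ms=3/7b
16) 3346.38ms=57/7b +176.125ms=3/7b
17) 3522.505ms=60/7b +176.125ms=3/7b
Σ=9b of 9 (146bpm 3/4) — PASS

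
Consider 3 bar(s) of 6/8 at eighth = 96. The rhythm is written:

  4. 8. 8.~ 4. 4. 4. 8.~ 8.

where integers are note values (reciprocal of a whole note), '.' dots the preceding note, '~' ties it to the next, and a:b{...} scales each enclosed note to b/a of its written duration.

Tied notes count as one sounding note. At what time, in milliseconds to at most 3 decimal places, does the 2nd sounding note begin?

note 2 onset = 3b = 1875.0ms

1. 0.0ms @ 0 + 1875.0ms (3)
2. 1875.0ms @ 3 + 937.5ms (3/2)
3. 2812.5ms @ 9/2 + 2812.5ms (9/2)
4. 5625.0ms @ 9 + 1875.0ms (3)
5. 7500.0ms @ 12 + 1875.0ms (3)
6. 9375.0ms @ 15 + 1875.0ms (3)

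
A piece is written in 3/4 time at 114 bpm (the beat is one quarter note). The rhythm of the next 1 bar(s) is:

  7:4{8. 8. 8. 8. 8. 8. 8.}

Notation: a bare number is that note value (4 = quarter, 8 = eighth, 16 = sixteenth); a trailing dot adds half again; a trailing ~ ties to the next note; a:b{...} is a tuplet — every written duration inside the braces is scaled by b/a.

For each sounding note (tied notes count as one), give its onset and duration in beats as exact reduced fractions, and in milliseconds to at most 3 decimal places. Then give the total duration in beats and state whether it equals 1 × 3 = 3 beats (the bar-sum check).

1) 0.0ms=0b +225.564ms=3/7b
2) 225.564ms=3/7b +225.564ms=3/7b
3) 451.128ms=6/7b +225.564ms=3/7b
4) 676.692ms=9/7b +225.564ms=3/7b
5) 902.256ms=12/7b +225.564ms=3/7b
6) 1127.82ms=15/7b +225.564ms=3/7b
7) 1353.383ms=18/7b +225.564ms=3/7b
Σ=3b of 3 (114bpm 3/4) — PASS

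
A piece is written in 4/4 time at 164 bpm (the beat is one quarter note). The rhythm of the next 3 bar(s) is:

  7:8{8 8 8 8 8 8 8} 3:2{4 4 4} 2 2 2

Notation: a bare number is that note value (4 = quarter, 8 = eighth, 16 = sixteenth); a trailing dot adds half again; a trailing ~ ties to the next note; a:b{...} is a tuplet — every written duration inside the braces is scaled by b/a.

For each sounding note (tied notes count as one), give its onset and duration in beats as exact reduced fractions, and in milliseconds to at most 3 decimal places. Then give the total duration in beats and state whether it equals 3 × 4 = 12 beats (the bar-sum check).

1) 0.0ms=0b +209.059ms=4/7b
2) 209.059ms=4/7b +209.059ms=4/7b
3) 418.118ms=8/7b +209.059ms=4/7b
4) 627.178ms=12/7b +209.059ms=4/7b
5) 836.237ms=16/7b +209.059ms=4/7b
6) 1045.296ms=20/7b +209.059ms=4/7b
7) 1254.355ms=24/7b +209.059ms=4/7b
8) 1463.415ms=4b +243.902ms=2/3b
9) 1707.317ms=14/3b +243.902ms=2/3b
10) 1951.22ms=16/3b +243.902ms=2/3b
11) 2195.122ms=6b +731.707ms=2b
12) 2926.829ms=8b +731.707ms=2b
13) 3658.537ms=10b +731.707ms=2b
Σ=12b of 12 (164bpm 4/4) — PASS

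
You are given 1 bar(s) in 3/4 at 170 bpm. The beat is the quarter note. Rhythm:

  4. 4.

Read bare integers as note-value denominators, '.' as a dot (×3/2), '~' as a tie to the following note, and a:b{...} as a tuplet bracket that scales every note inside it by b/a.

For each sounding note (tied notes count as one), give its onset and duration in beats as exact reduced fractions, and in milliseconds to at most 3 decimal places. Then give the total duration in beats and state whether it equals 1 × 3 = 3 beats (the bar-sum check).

1) 0.0ms=0b +529.412ms=3/2b
2) 529.412ms=3/2b +529.412ms=3/2b
Σ=3b of 3 (170bpm 3/4) — PASS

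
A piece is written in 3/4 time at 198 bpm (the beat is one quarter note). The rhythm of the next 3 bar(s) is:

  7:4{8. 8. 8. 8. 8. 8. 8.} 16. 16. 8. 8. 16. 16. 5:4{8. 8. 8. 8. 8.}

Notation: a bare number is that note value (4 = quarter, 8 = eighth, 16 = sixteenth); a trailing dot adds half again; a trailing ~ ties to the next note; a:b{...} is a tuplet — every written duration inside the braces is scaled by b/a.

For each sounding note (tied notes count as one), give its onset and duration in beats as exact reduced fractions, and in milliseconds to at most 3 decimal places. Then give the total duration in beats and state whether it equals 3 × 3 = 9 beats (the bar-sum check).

1) 0.0ms=0b +129.87ms=3/7b
2) 129.87ms=3/7b +129.87ms=3/7b
3) 259.74ms=6/7b +129.87ms=3/7b
4) 389.61ms=9/7b +129.87ms=3/7b
5) 519.481ms=12/7b +129.87ms=3/7b
6) 649.351ms=15/7b +129.87ms=3/7b
7) 779.221ms=18/7b +129.87ms=3/7b
8) 909.091ms=3b +113.636ms=3/8b
9) 1022.727ms=27/8b +113.636ms=3/8b
10) 1136.364ms=15/4b +227.273ms=3/4b
11) 1363.636ms=9/2b +227.273ms=3/4b
12) 1590.909ms=21/4b +113.636ms=3/8b
13) 1704.545ms=45/8b +113.636ms=3/8b
14) 1818.182ms=6b +181.818ms=3/5b
15) 2000.0ms=33/5b +181.818ms=3/5b
16) 2181.818ms=36/5b +181.818ms=3/5b
17) 2363.636ms=39/5b +181.818ms=3/5b
18) 2545.455ms=42/5b +181.818ms=3/5b
Σ=9b of 9 (198bpm 3/4) — PASS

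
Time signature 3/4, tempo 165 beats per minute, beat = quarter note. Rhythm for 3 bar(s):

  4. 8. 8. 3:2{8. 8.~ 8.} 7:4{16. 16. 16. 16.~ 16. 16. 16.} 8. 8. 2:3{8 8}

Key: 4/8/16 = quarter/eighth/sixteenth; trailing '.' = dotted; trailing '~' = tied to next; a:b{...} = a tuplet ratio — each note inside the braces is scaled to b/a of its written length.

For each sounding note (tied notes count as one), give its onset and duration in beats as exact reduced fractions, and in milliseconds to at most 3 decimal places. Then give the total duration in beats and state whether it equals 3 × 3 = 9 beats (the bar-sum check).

1) 0.0ms=0b +545.455ms=3/2b
2) 545.455ms=3/2b +272.727ms=3/4b
3) 818.182ms=9/4b +272.727ms=3/4b
4) 1090.909ms=3b +181.818ms=1/2b
5) 1272.727ms=7/2b +363.636ms=1b
6) 1636.364ms=9/2b +77.922ms=3/14b
7) 1714.286ms=33/7b +77.922ms=3/14b
8) 1792.208ms=69/14b +77.922ms=3/14b
9) 1870.13ms=36/7b +155.844ms=3/7b
10) 2025.974ms=39/7b +77.922ms=3/14b
11) 2103.896ms=81/14b +77.922ms=3/14b
12) 2181.818ms=6b +272.727ms=3/4b
13) 2454.545ms=27/4b +272.727ms=3/4b
14) 2727.273ms=15/2b +272.727ms=3/4b
15) 3000.0ms=33/4b +272.727ms=3/4b
Σ=9b of 9 (165bpm 3/4) — PASS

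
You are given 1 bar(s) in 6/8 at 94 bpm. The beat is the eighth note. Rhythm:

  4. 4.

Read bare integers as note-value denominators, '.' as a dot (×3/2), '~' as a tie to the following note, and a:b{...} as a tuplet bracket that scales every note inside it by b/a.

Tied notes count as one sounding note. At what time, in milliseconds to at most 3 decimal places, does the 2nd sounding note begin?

1. 0.0ms @ 0 + 1914.894ms (3)
2. 1914.894ms @ 3 + 1914.894ms (3)

note 2 onset = 3b = 1914.894ms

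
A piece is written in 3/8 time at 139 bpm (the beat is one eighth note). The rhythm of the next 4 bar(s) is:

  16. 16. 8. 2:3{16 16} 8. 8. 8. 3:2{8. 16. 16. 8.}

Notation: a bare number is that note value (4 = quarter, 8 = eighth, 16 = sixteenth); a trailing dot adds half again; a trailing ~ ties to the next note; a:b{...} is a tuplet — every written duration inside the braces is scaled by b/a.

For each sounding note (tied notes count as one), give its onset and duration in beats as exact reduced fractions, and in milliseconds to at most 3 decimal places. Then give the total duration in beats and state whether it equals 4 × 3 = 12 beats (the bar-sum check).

1) 0.0ms=0b +323.741ms=3/4b
2) 323.741ms=3/4b +323.741ms=3/4b
3) 647.482ms=3/2b +647.482ms=3/2b
4) 1294.964ms=3b +323.741ms=3/4b
5) 1618.705ms=15/4b +323.741ms=3/4b
6) 1942.446ms=9/2b +647.482ms=3/2b
7) 2589.928ms=6b +647.482ms=3/2b
8) 3237.41ms=15/2b +647.482ms=3/2b
9) 3884.892ms=9b +431.655ms=1b
10) 4316.547ms=10b +215.827ms=1/2b
11) 4532.374ms=21/2b +215.827ms=1/2b
12) 4748.201ms=11b +431.655ms=1b
Σ=12b of 12 (139bpm 3/8) — PASS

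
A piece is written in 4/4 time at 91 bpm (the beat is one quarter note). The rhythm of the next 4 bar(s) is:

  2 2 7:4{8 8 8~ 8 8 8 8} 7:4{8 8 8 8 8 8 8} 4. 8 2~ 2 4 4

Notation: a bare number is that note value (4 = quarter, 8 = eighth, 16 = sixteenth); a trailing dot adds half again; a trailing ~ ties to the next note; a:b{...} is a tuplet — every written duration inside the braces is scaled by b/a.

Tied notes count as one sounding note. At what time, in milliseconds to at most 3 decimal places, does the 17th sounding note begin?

note 17 onset = 19/2b = 6263.736ms

1. 0.0ms @ 0 + 1318.681ms (2)
2. 1318.681ms @ 2 + 1318.681ms (2)
3. 2637.363ms @ 4 + 188.383ms (2/7)
4. 2825.746ms @ 30/7 + 188.383ms (2/7)
5. 3014.129ms @ 32/7 + 376.766ms (4/7)
6. 3390.895ms @ 36/7 + 188.383ms (2/7)
7. 3579.278ms @ 38/7 + 188.383ms (2/7)
8. 3767.661ms @ 40/7 + 188.383ms (2/7)
9. 3956.044ms @ 6 + 188.383ms (2/7)
10. 4144.427ms @ 44/7 + 188.383ms (2/7)
11. 4332.81ms @ 46/7 + 188.383ms (2/7)
12. 4521.193ms @ 48/7 + 188.383ms (2/7)
13. 4709.576ms @ 50/7 + 188.383ms (2/7)
14. 4897.959ms @ 52/7 + 188.383ms (2/7)
15. 5086.342ms @ 54/7 + 188.383ms (2/7)
16. 5274.725ms @ 8 + 989.011ms (3/2)
17. 6263.736ms @ 19/2 + 329.67ms (1/2)
18. 6593.407ms @ 10 + 2637.363ms (4)
19. 9230.769ms @ 14 + 659.341ms (1)
20. 9890.11ms @ 15 + 659.341ms (1)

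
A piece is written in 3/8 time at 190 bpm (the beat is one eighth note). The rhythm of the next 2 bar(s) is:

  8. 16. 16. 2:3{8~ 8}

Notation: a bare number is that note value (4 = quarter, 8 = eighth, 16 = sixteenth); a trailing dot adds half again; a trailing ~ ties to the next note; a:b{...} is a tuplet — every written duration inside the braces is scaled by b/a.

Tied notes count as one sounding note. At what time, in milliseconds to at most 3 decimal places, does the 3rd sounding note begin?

note 3 onset = 9/4b = 710.526ms

1. 0.0ms @ 0 + 473.684ms (3/2)
2. 473.684ms @ 3/2 + 236.842ms (3/4)
3. 710.526ms @ 9/4 + 236.842ms (3/4)
4. 947.368ms @ 3 + 947.368ms (3)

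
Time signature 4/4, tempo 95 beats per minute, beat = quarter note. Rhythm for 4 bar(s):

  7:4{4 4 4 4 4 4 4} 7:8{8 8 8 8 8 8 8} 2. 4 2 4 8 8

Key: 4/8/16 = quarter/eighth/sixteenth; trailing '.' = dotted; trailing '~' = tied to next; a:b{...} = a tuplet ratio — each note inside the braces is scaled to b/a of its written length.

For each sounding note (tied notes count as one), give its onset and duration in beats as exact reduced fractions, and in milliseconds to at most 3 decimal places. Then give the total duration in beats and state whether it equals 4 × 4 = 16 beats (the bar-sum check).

1) 0.0ms=0b +360.902ms=4/7b
2) 360.902ms=4/7b +360.902ms=4/7b
3) 721.805ms=8/7b +360.902ms=4/7b
4) 1082.707ms=12/7b +360.902ms=4/7b
5) 1443.609ms=16/7b +360.902ms=4/7b
6) 1804.511ms=20/7b +360.902ms=4/7b
7) 2165.414ms=24/7b +360.902ms=4/7b
8) 2526.316ms=4b +360.902ms=4/7b
9) 2887.218ms=32/7b +360.902ms=4/7b
10) 3248.12ms=36/7b +360.902ms=4/7b
11) 3609.023ms=40/7b +360.902ms=4/7b
12) 3969.925ms=44/7b +360.902ms=4/7b
13) 4330.827ms=48/7b +360.902ms=4/7b
14) 4691.729ms=52/7b +360.902ms=4/7b
15) 5052.632ms=8b +1894.737ms=3b
16) 6947.368ms=11b +631.579ms=1b
17) 7578.947ms=12b +1263.158ms=2b
18) 8842.105ms=14b +631.579ms=1b
19) 9473.684ms=15b +315.789ms=1/2b
20) 9789.474ms=31/2b +315.789ms=1/2b
Σ=16b of 16 (95bpm 4/4) — PASS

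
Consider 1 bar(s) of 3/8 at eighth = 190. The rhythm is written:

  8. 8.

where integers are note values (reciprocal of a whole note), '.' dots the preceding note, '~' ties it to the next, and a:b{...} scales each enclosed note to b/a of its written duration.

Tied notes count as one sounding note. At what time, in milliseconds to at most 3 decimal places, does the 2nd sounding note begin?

note 2 onset = 3/2b = 473.684ms

1. 0.0ms @ 0 + 473.684ms (3/2)
2. 473.684ms @ 3/2 + 473.684ms (3/2)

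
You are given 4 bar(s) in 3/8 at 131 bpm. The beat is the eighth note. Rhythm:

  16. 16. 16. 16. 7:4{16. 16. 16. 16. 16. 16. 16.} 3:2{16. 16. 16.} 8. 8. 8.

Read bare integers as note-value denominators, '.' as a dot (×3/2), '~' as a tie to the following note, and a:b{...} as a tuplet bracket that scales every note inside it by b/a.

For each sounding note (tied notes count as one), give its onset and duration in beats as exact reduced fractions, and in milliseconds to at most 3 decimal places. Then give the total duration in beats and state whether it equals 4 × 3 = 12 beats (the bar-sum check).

1) 0.0ms=0b +343.511ms=3/4b
2) 343.511ms=3/4b +343.511ms=3/4b
3) 687.023ms=3/2b +343.511ms=3/4b
4) 1030.534ms=9/4b +343.511ms=3/4b
5) 1374.046ms=3b +196.292ms=3/7b
6) 1570.338ms=24/7b +196.292ms=3/7b
7) 1766.63ms=27/7b +196.292ms=3/7b
8) 1962.923ms=30/7b +196.292ms=3/7b
9) 2159.215ms=33/7b +196.292ms=3/7b
10) 2355.507ms=36/7b +196.292ms=3/7b
11) 2551.799ms=39/7b +196.292ms=3/7b
12) 2748.092ms=6b +229.008ms=1/2b
13) 2977.099ms=13/2b +229.008ms=1/2b
14) 3206.107ms=7b +229.008ms=1/2b
15) 3435.115ms=15/2b +687.023ms=3/2b
16) 4122.137ms=9b +687.023ms=3/2b
17) 4809.16ms=21/2b +687.023ms=3/2b
Σ=12b of 12 (131bpm 3/8) — PASS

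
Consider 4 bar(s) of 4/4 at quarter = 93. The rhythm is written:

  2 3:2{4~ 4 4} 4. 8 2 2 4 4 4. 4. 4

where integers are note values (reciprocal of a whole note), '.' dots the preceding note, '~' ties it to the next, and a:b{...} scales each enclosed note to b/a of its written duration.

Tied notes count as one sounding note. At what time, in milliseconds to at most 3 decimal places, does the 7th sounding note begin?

1. 0.0ms @ 0 + 1290.323ms (2)
2. 1290.323ms @ 2 + 860.215ms (4/3)
3. 2150.538ms @ 10/3 + 430.108ms (2/3)
4. 2580.645ms @ 4 + 967.742ms (3/2)
5. 3548.387ms @ 11/2 + 322.581ms (1/2)
6. 3870.968ms @ 6 + 1290.323ms (2)
7. 5161.29ms @ 8 + 1290.323ms (2)
8. 6451.613ms @ 10 + 645.161ms (1)
9. 7096.774ms @ 11 + 645.161ms (1)
10. 7741.935ms @ 12 + 967.742ms (3/2)
11. 8709.677ms @ 27/2 + 967.742ms (3/2)
12. 9677.419ms @ 15 + 645.161ms (1)

note 7 onset = 8b = 5161.29ms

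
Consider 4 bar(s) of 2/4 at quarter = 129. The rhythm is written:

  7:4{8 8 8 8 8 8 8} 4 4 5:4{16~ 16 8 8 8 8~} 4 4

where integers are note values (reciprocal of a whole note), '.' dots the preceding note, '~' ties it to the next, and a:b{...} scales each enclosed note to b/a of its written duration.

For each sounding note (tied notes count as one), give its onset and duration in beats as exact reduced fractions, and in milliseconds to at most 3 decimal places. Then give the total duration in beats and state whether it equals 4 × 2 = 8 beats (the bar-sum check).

1) 0.0ms=0b +132.89ms=2/7b
2) 132.89ms=2/7b +132.89ms=2/7b
3) 265.781ms=4/7b +132.89ms=2/7b
4) 398.671ms=6/7b +132.89ms=2/7b
5) 531.561ms=8/7b +132.89ms=2/7b
6) 664.452ms=10/7b +132.89ms=2/7b
7) 797.342ms=12/7b +132.89ms=2/7b
8) 930.233ms=2b +465.116ms=1b
9) 1395.349ms=3b +465.116ms=1b
10) 1860.465ms=4b +186.047ms=2/5b
11) 2046.512ms=22/5b +186.047ms=2/5b
12) 2232.558ms=24/5b +186.047ms=2/5b
13) 2418.605ms=26/5b +186.047ms=2/5b
14) 2604.651ms=28/5b +651.163ms=7/5b
15) 3255.814ms=7b +465.116ms=1b
Σ=8b of 8 (129bpm 2/4) — PASS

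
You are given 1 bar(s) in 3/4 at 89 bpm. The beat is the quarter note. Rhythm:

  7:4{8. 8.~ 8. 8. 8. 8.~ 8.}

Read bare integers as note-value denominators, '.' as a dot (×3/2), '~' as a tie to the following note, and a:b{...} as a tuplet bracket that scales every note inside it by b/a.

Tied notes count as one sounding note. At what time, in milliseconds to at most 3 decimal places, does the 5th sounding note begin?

1. 0.0ms @ 0 + 288.925ms (3/7)
2. 288.925ms @ 3/7 + 577.849ms (6/7)
3. 866.774ms @ 9/7 + 288.925ms (3/7)
4. 1155.698ms @ 12/7 + 288.925ms (3/7)
5. 1444.623ms @ 15/7 + 577.849ms (6/7)

note 5 onset = 15/7b = 1444.623ms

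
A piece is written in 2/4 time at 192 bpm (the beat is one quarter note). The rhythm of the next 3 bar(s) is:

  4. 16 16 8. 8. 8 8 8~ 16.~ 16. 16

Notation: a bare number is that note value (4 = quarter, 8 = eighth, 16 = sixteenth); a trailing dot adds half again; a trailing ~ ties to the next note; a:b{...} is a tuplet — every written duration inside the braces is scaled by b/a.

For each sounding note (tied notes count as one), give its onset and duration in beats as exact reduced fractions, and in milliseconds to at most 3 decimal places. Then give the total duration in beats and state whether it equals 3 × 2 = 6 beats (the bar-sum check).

1) 0.0ms=0b +468.75ms=3/2b
2) 468.75ms=3/2b +78.125ms=1/4b
3) 546.875ms=7/4b +78.125ms=1/4b
4) 625.0ms=2b +234.375ms=3/4b
5) 859.375ms=11/4b +234.375ms=3/4b
6) 1093.75ms=7/2b +156.25ms=1/2b
7) 1250.0ms=4b +156.25ms=1/2b
8) 1406.25ms=9/2b +390.625ms=5/4b
9) 1796.875ms=23/4b +78.125ms=1/4b
Σ=6b of 6 (192bpm 2/4) — PASS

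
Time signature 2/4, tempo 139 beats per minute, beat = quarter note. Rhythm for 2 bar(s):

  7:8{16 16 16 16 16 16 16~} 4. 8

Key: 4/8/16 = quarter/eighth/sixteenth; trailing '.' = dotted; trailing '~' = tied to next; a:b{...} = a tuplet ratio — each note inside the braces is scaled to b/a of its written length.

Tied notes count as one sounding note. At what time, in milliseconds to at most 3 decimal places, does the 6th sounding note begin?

note 6 onset = 10/7b = 616.65ms

1. 0.0ms @ 0 + 123.33ms (2/7)
2. 123.33ms @ 2/7 + 123.33ms (2/7)
3. 246.66ms @ 4/7 + 123.33ms (2/7)
4. 369.99ms @ 6/7 + 123.33ms (2/7)
5. 493.32ms @ 8/7 + 123.33ms (2/7)
6. 616.65ms @ 10/7 + 123.33ms (2/7)
7. 739.979ms @ 12/7 + 770.812ms (25/14)
8. 1510.791ms @ 7/2 + 215.827ms (1/2)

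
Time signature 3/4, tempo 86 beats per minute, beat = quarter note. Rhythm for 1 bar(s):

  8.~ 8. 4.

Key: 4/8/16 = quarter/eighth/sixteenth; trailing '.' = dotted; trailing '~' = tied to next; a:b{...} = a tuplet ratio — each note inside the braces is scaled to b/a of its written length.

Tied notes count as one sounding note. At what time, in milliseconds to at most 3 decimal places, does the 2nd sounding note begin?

note 2 onset = 3/2b = 1046.512ms

1. 0.0ms @ 0 + 1046.512ms (3/2)
2. 1046.512ms @ 3/2 + 1046.512ms (3/2)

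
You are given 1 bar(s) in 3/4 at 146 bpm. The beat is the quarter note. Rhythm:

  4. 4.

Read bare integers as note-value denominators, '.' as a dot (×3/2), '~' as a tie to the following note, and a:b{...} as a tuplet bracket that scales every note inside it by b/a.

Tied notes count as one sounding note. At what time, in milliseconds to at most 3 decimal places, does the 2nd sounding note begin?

note 2 onset = 3/2b = 616.438ms

1. 0.0ms @ 0 + 616.438ms (3/2)
2. 616.438ms @ 3/2 + 616.438ms (3/2)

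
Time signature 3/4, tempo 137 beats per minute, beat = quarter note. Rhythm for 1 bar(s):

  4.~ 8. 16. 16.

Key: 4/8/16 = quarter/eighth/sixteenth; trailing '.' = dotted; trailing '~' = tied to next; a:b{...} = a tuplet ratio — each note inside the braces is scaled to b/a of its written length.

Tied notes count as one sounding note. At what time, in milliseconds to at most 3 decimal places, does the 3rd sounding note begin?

note 3 onset = 21/8b = 1149.635ms

1. 0.0ms @ 0 + 985.401ms (9/4)
2. 985.401ms @ 9/4 + 164.234ms (3/8)
3. 1149.635ms @ 21/8 + 164.234ms (3/8)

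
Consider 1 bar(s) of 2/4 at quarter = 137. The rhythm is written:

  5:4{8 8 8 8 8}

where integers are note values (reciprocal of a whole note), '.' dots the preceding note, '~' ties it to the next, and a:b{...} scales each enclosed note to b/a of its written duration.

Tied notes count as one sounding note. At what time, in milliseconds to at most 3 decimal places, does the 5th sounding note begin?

1. 0.0ms @ 0 + 175.182ms (2/5)
2. 175.182ms @ 2/5 + 175.182ms (2/5)
3. 350.365ms @ 4/5 + 175.182ms (2/5)
4. 525.547ms @ 6/5 + 175.182ms (2/5)
5. 700.73ms @ 8/5 + 175.182ms (2/5)

note 5 onset = 8/5b = 700.73ms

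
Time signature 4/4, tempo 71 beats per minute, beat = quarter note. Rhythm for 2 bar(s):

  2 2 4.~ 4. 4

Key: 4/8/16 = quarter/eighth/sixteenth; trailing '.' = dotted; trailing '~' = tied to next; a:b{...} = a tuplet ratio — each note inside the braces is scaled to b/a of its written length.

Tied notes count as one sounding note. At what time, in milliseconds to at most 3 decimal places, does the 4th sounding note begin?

1. 0.0ms @ 0 + 1690.141ms (2)
2. 1690.141ms @ 2 + 1690.141ms (2)
3. 3380.282ms @ 4 + 2535.211ms (3)
4. 5915.493ms @ 7 + 845.07ms (1)

note 4 onset = 7b = 5915.493ms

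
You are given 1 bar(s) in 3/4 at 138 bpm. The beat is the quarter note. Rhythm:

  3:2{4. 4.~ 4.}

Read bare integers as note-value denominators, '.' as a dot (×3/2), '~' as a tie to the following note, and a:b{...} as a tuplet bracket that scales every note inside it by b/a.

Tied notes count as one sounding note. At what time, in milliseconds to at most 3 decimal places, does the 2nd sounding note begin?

1. 0.0ms @ 0 + 434.783ms (1)
2. 434.783ms @ 1 + 869.565ms (2)

note 2 onset = 1b = 434.783ms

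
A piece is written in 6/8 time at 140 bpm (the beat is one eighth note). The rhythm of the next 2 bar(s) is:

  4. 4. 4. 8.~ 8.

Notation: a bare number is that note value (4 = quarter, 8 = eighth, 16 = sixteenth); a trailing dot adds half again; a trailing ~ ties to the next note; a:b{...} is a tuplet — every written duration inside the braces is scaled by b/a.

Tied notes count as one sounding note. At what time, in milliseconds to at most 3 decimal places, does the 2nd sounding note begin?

note 2 onset = 3b = 1285.714ms

1. 0.0ms @ 0 + 1285.714ms (3)
2. 1285.714ms @ 3 + 1285.714ms (3)
3. 2571.429ms @ 6 + 1285.714ms (3)
4. 3857.143ms @ 9 + 1285.714ms (3)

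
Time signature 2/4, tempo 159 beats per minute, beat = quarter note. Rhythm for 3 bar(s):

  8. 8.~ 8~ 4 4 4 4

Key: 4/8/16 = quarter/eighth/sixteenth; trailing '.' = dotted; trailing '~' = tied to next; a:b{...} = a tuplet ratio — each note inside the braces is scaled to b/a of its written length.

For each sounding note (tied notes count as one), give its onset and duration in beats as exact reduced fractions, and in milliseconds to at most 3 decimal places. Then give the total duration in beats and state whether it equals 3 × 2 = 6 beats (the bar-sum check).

1) 0.0ms=0b +283.019ms=3/4b
2) 283.019ms=3/4b +849.057ms=9/4b
3) 1132.075ms=3b +377.358ms=1b
4) 1509.434ms=4b +377.358ms=1b
5) 1886.792ms=5b +377.358ms=1b
Σ=6b of 6 (159bpm 2/4) — PASS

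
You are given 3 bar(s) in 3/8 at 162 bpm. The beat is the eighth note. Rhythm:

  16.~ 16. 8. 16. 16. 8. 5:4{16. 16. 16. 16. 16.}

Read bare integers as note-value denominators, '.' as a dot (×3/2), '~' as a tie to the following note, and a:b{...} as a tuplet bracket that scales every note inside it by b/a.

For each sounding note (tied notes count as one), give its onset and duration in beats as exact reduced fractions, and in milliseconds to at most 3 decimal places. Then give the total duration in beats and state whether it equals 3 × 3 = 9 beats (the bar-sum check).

1) 0.0ms=0b +555.556ms=3/2b
2) 555.556ms=3/2b +555.556ms=3/2b
3) 1111.111ms=3b +277.778ms=3/4b
4) 1388.889ms=15/4b +277.778ms=3/4b
5) 1666.667ms=9/2b +555.556ms=3/2b
6) 2222.222ms=6b +222.222ms=3/5b
7) 2444.444ms=33/5b +222.222ms=3/5b
8) 2666.667ms=36/5b +222.222ms=3/5b
9) 2888.889ms=39/5b +222.222ms=3/5b
10) 3111.111ms=42/5b +222.222ms=3/5b
Σ=9b of 9 (162bpm 3/8) — PASS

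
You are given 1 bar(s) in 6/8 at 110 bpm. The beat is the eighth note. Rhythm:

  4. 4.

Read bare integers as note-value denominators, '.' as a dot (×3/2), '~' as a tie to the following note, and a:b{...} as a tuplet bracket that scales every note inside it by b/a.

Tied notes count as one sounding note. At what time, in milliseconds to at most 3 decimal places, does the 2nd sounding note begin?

1. 0.0ms @ 0 + 1636.364ms (3)
2. 1636.364ms @ 3 + 1636.364ms (3)

note 2 onset = 3b = 1636.364ms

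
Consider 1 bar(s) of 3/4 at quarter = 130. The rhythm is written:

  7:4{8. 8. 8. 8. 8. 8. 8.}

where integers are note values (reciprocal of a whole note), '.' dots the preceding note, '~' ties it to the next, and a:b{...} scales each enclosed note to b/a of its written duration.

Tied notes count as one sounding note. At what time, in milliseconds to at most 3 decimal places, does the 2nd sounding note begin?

note 2 onset = 3/7b = 197.802ms

1. 0.0ms @ 0 + 197.802ms (3/7)
2. 197.802ms @ 3/7 + 197.802ms (3/7)
3. 395.604ms @ 6/7 + 197.802ms (3/7)
4. 593.407ms @ 9/7 + 197.802ms (3/7)
5. 791.209ms @ 12/7 + 197.802ms (3/7)
6. 989.011ms @ 15/7 + 197.802ms (3/7)
7. 1186.813ms @ 18/7 + 197.802ms (3/7)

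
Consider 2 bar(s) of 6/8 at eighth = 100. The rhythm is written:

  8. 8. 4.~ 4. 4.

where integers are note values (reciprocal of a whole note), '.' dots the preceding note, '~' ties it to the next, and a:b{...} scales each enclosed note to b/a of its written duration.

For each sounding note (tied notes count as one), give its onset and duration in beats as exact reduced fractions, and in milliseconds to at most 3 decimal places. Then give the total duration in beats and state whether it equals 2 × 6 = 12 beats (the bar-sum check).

1) 0.0ms=0b +900.0ms=3/2b
2) 900.0ms=3/2b +900.0ms=3/2b
3) 1800.0ms=3b +3600.0ms=6b
4) 5400.0ms=9b +1800.0ms=3b
Σ=12b of 12 (100bpm 6/8) — PASS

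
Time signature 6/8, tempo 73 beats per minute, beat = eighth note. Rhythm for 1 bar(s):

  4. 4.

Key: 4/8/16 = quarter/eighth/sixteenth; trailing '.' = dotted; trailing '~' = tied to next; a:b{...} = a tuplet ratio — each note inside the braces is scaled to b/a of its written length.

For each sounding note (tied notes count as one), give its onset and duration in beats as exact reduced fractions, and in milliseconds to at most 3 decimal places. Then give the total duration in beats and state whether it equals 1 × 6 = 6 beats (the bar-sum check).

1) 0.0ms=0b +2465.753ms=3b
2) 2465.753ms=3b +2465.753ms=3b
Σ=6b of 6 (73bpm 6/8) — PASS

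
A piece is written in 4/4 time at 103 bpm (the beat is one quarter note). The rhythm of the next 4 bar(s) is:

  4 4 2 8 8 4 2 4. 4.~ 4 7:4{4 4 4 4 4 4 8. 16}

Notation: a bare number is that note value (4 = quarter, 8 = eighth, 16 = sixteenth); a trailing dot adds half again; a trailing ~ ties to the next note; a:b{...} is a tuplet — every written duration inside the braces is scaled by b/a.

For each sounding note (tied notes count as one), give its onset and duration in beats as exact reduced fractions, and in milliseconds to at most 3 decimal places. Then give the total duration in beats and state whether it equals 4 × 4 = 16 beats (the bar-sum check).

1) 0.0ms=0b +582.524ms=1b
2) 582.524ms=1b +582.524ms=1b
3) 1165.049ms=2b +1165.049ms=2b
4) 2330.097ms=4b +291.262ms=1/2b
5) 2621.359ms=9/2b +291.262ms=1/2b
6) 2912.621ms=5b +582.524ms=1b
7) 3495.146ms=6b +1165.049ms=2b
8) 4660.194ms=8b +873.786ms=3/2b
9) 5533.981ms=19/2b +1456.311ms=5/2b
10) 6990.291ms=12b +332.871ms=4/7b
11) 7323.162ms=88/7b +332.871ms=4/7b
12) 7656.033ms=92/7b +332.871ms=4/7b
13) 7988.904ms=96/7b +332.871ms=4/7b
14) 8321.775ms=100/7b +332.871ms=4/7b
15) 8654.646ms=104/7b +332.871ms=4/7b
16) 8987.517ms=108/7b +249.653ms=3/7b
17) 9237.171ms=111/7b +83.218ms=1/7b
Σ=16b of 16 (103bpm 4/4) — PASS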